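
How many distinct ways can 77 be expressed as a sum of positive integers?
10619863

p(n) counts ways to write n as a sum of positive integers (order ignored).
Euler's pentagonal recurrence: p(k) = p(k-1) + p(k-2) - p(k-5) - p(k-7) + p(k-12) + p(k-15) - ... (offsets j(3j∓1)/2, signs ++--, p(0)=1, p(<0)=0).
DP table for k = 0..76: p(0)=1, p(1)=1, p(2)=2, p(3)=3, p(4)=5, p(5)=7, p(6)=11, p(7)=15, p(8)=22, p(9)=30, p(10)=42, p(11)=56, p(12)=77, p(13)=101, p(14)=135, p(15)=176, p(16)=231, p(17)=297, p(18)=385, p(19)=490, p(20)=627, p(21)=792, p(22)=1002, p(23)=1255, p(24)=1575, p(25)=1958, p(26)=2436, p(27)=3010, p(28)=3718, p(29)=4565, p(30)=5604, p(31)=6842, p(32)=8349, p(33)=10143, p(34)=12310, p(35)=14883, p(36)=17977, p(37)=21637, p(38)=26015, p(39)=31185, p(40)=37338, p(41)=44583, p(42)=53174, p(43)=63261, p(44)=75175, p(45)=89134, p(46)=105558, p(47)=124754, p(48)=147273, p(49)=173525, p(50)=204226, p(51)=239943, p(52)=281589, p(53)=329931, p(54)=386155, p(55)=451276, p(56)=526823, p(57)=614154, p(58)=715220, p(59)=831820, p(60)=966467, p(61)=1121505, p(62)=1300156, p(63)=1505499, p(64)=1741630, p(65)=2012558, p(66)=2323520, p(67)=2679689, p(68)=3087735, p(69)=3554345, p(70)=4087968, p(71)=4697205, p(72)=5392783, p(73)=6185689, p(74)=7089500, p(75)=8118264, p(76)=9289091.
Final step: p(77) = p(76) + p(75) - p(72) - p(70) + p(65) + p(62) - p(55) - p(51) + p(42) + p(37) - p(26) - p(20) + p(7) + p(0)
= 9289091 + 8118264 - 5392783 - 4087968 + 2012558 + 1300156 - 451276 - 239943 + 53174 + 21637 - 2436 - 627 + 15 + 1
= 10619863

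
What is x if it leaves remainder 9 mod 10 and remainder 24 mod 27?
159

Using Chinese Remainder Theorem:
M = 10 × 27 = 270
M1 = 27, M2 = 10
y1 = 27^(-1) mod 10 = 3
y2 = 10^(-1) mod 27 = 19
x = (9×27×3 + 24×10×19) mod 270 = 159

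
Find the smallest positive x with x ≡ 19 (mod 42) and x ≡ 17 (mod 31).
1195

Using Chinese Remainder Theorem:
M = 42 × 31 = 1302
M1 = 31, M2 = 42
y1 = 31^(-1) mod 42 = 19
y2 = 42^(-1) mod 31 = 17
x = (19×31×19 + 17×42×17) mod 1302 = 1195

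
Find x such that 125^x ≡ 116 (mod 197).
122

Baby-step giant-step with step n = ⌈√197⌉ = 15.
Baby steps 125^j mod 197 (j:value) for j=0..14: 0:1, 1:125, 2:62, 3:67, 4:101, 5:17, 6:155, 7:69, 8:154, 9:141, 10:92, 11:74, 12:188, 13:57, 14:33.
Giant-step multiplier: 125^(-15) ≡ 125^(196-15) = 125^181 ≡ 82 (mod 197).
Giant steps γ_i = 116·82^i mod 197: γ_0=116, γ_1=56, γ_2=61, γ_3=77, γ_4=10, γ_5=32, γ_6=63, γ_7=44, γ_8=62 (in table at j=2).
x = i·n + j = 8·15 + 2 = 122.
Check: 125^122 ≡ 116 (mod 197).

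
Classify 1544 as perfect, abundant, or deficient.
deficient

Proper divisors of 1544: sum = 1 + 2 + 4 + 8 + 193 + 386 + 772 = 1366
Since 1366 < 1544, 1544 is deficient.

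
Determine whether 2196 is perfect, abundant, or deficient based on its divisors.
abundant

Proper divisors of 2196: sum = 1 + 2 + 3 + 4 + 6 + 9 + 12 + 18 + ... + 366 + 549 + 732 + 1098 (17 divisors) = 3446
Since 3446 > 2196, 2196 is abundant.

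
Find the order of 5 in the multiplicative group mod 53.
52

53 is prime, so ord(5) divides φ(53) = 52.
Divisors of 52: 1, 2, 4, 13, 26, 52.
Repeated squaring: 5^1 ≡ 5, 5^2 ≡ 25, 5^4 ≡ 42, 5^8 ≡ 15, 5^16 ≡ 13, 5^32 ≡ 10 (mod 53).
Test 5^d mod 53 for each divisor d in increasing order:
5^1 ≡ 5
5^2 ≡ 25
5^4 ≡ 42
5^13 = 5^8·5^4·5^1 ≡ 23
5^26 = 5^16·5^8·5^2 ≡ 52
5^52 = 5^32·5^16·5^4 ≡ 1  ← first divisor giving 1
The order is 52.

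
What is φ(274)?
136

274 = 2 × 137
φ(n) = n × ∏(1 - 1/p) for each prime p dividing n
φ(274) = 274 × (1 - 1/2) × (1 - 1/137) = 136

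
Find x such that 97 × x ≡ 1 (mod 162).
157

gcd(97, 162) = 1, so the inverse exists.
Extended Euclidean algorithm on (162, 97):
162 = 1 × 97 + 65  ⟹  65 = (1)·162 + (-1)·97
97 = 1 × 65 + 32  ⟹  32 = (-1)·162 + (2)·97
65 = 2 × 32 + 1  ⟹  1 = (3)·162 + (-5)·97
So (-5)·97 ≡ 1 (mod 162), i.e. 97^(-1) ≡ -5 ≡ 157 (mod 162).
Check: 97 × 157 = 15229 ≡ 1 (mod 162)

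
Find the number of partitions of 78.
12132164

p(n) counts ways to write n as a sum of positive integers (order ignored).
Euler's pentagonal recurrence: p(k) = p(k-1) + p(k-2) - p(k-5) - p(k-7) + p(k-12) + p(k-15) - ... (offsets j(3j∓1)/2, signs ++--, p(0)=1, p(<0)=0).
DP table for k = 0..77: p(0)=1, p(1)=1, p(2)=2, p(3)=3, p(4)=5, p(5)=7, p(6)=11, p(7)=15, p(8)=22, p(9)=30, p(10)=42, p(11)=56, p(12)=77, p(13)=101, p(14)=135, p(15)=176, p(16)=231, p(17)=297, p(18)=385, p(19)=490, p(20)=627, p(21)=792, p(22)=1002, p(23)=1255, p(24)=1575, p(25)=1958, p(26)=2436, p(27)=3010, p(28)=3718, p(29)=4565, p(30)=5604, p(31)=6842, p(32)=8349, p(33)=10143, p(34)=12310, p(35)=14883, p(36)=17977, p(37)=21637, p(38)=26015, p(39)=31185, p(40)=37338, p(41)=44583, p(42)=53174, p(43)=63261, p(44)=75175, p(45)=89134, p(46)=105558, p(47)=124754, p(48)=147273, p(49)=173525, p(50)=204226, p(51)=239943, p(52)=281589, p(53)=329931, p(54)=386155, p(55)=451276, p(56)=526823, p(57)=614154, p(58)=715220, p(59)=831820, p(60)=966467, p(61)=1121505, p(62)=1300156, p(63)=1505499, p(64)=1741630, p(65)=2012558, p(66)=2323520, p(67)=2679689, p(68)=3087735, p(69)=3554345, p(70)=4087968, p(71)=4697205, p(72)=5392783, p(73)=6185689, p(74)=7089500, p(75)=8118264, p(76)=9289091, p(77)=10619863.
Final step: p(78) = p(77) + p(76) - p(73) - p(71) + p(66) + p(63) - p(56) - p(52) + p(43) + p(38) - p(27) - p(21) + p(8) + p(1)
= 10619863 + 9289091 - 6185689 - 4697205 + 2323520 + 1505499 - 526823 - 281589 + 63261 + 26015 - 3010 - 792 + 22 + 1
= 12132164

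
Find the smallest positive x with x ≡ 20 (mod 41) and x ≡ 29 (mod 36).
389

Using Chinese Remainder Theorem:
M = 41 × 36 = 1476
M1 = 36, M2 = 41
y1 = 36^(-1) mod 41 = 8
y2 = 41^(-1) mod 36 = 29
x = (20×36×8 + 29×41×29) mod 1476 = 389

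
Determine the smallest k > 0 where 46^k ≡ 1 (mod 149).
37

149 is prime, so ord(46) divides φ(149) = 148.
Divisors of 148: 1, 2, 4, 37, 74, 148.
Repeated squaring: 46^1 ≡ 46, 46^2 ≡ 30, 46^4 ≡ 6, 46^8 ≡ 36, 46^16 ≡ 104, 46^32 ≡ 88, 46^64 ≡ 145, 46^128 ≡ 16 (mod 149).
Test 46^d mod 149 for each divisor d in increasing order:
46^1 ≡ 46
46^2 ≡ 30
46^4 ≡ 6
46^37 = 46^32·46^4·46^1 ≡ 1  ← first divisor giving 1
The order is 37.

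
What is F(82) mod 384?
199

Matrix identity: Q^n = [[F_(n+1), F_n], [F_n, F_(n-1)]] with Q = [[1,1],[1,0]].
n = 82 = 1010010₂. Square-and-multiply, entries mod 384:
Q^1 = [[1,1],[1,0]]
Q^2 = (Q^1)² = [[2,1],[1,1]]
Q^5 = (Q^2)²·Q = [[8,5],[5,3]]
Q^10 = (Q^5)² = [[89,55],[55,34]]
Q^20 = (Q^10)² = [[194,237],[237,341]]
Q^41 = (Q^20)²·Q = [[184,109],[109,75]]
Q^82 = (Q^41)² = [[41,199],[199,226]]
F_82 mod 384 = Q^82[0][1] = 199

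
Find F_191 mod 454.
431

Matrix identity: Q^n = [[F_(n+1), F_n], [F_n, F_(n-1)]] with Q = [[1,1],[1,0]].
n = 191 = 10111111₂. Square-and-multiply, entries mod 454:
Q^1 = [[1,1],[1,0]]
Q^2 = (Q^1)² = [[2,1],[1,1]]
Q^5 = (Q^2)²·Q = [[8,5],[5,3]]
Q^11 = (Q^5)²·Q = [[144,89],[89,55]]
Q^23 = (Q^11)²·Q = [[60,55],[55,5]]
Q^47 = (Q^23)²·Q = [[212,269],[269,397]]
Q^95 = (Q^47)²·Q = [[100,173],[173,381]]
Q^191 = (Q^95)²·Q = [[108,431],[431,131]]
F_191 mod 454 = Q^191[0][1] = 431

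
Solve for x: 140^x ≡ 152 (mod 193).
179

Baby-step giant-step with step n = ⌈√193⌉ = 14.
Baby steps 140^j mod 193 (j:value) for j=0..13: 0:1, 1:140, 2:107, 3:119, 4:62, 5:188, 6:72, 7:44, 8:177, 9:76, 10:25, 11:26, 12:166, 13:80.
Giant-step multiplier: 140^(-14) ≡ 140^(192-14) = 140^178 ≡ 161 (mod 193).
Giant steps γ_i = 152·161^i mod 193: γ_0=152, γ_1=154, γ_2=90, γ_3=15, γ_4=99, γ_5=113, γ_6=51, γ_7=105, γ_8=114, γ_9=19, γ_10=164, γ_11=156, γ_12=26 (in table at j=11).
x = i·n + j = 12·14 + 11 = 179.
Check: 140^179 ≡ 152 (mod 193).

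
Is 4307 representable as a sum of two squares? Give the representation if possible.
Not possible

Factorization: 4307 = 59 × 73
By Fermat: n is sum of two squares iff every prime p ≡ 3 (mod 4) appears to even power.
Prime(s) ≡ 3 (mod 4) with odd exponent: [(59, 1)]
Therefore 4307 cannot be expressed as a² + b².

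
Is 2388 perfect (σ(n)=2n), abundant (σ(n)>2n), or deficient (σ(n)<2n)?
abundant

Proper divisors of 2388: sum = 1 + 2 + 3 + 4 + 6 + 12 + 199 + 398 + 597 + 796 + 1194 = 3212
Since 3212 > 2388, 2388 is abundant.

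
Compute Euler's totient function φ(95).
72

95 = 5 × 19
φ(n) = n × ∏(1 - 1/p) for each prime p dividing n
φ(95) = 95 × (1 - 1/5) × (1 - 1/19) = 72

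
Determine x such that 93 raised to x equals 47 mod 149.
102

Baby-step giant-step with step n = ⌈√149⌉ = 13.
Baby steps 93^j mod 149 (j:value) for j=0..12: 0:1, 1:93, 2:7, 3:55, 4:49, 5:87, 6:45, 7:13, 8:17, 9:91, 10:119, 11:41, 12:88.
Giant-step multiplier: 93^(-13) ≡ 93^(148-13) = 93^135 ≡ 27 (mod 149).
Giant steps γ_i = 47·27^i mod 149: γ_0=47, γ_1=77, γ_2=142, γ_3=109, γ_4=112, γ_5=44, γ_6=145, γ_7=41 (in table at j=11).
x = i·n + j = 7·13 + 11 = 102.
Check: 93^102 ≡ 47 (mod 149).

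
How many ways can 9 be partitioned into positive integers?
30

p(n) counts ways to write n as a sum of positive integers (order ignored).
Examples: 9; 8 + 1; 7 + 2; 7 + 1 + 1; 6 + 3; ... (30 total)
p(9) = 30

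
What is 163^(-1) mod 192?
139

gcd(163, 192) = 1, so the inverse exists.
Extended Euclidean algorithm on (192, 163):
192 = 1 × 163 + 29  ⟹  29 = (1)·192 + (-1)·163
163 = 5 × 29 + 18  ⟹  18 = (-5)·192 + (6)·163
29 = 1 × 18 + 11  ⟹  11 = (6)·192 + (-7)·163
18 = 1 × 11 + 7  ⟹  7 = (-11)·192 + (13)·163
11 = 1 × 7 + 4  ⟹  4 = (17)·192 + (-20)·163
7 = 1 × 4 + 3  ⟹  3 = (-28)·192 + (33)·163
4 = 1 × 3 + 1  ⟹  1 = (45)·192 + (-53)·163
So (-53)·163 ≡ 1 (mod 192), i.e. 163^(-1) ≡ -53 ≡ 139 (mod 192).
Check: 163 × 139 = 22657 ≡ 1 (mod 192)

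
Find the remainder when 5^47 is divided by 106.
79

Repeated squaring. Binary of 47 = 101111.
5^1 ≡ 5 (mod 106); 5^2 ≡ 25 (mod 106); 5^4 ≡ 95 (mod 106); 5^8 ≡ 15 (mod 106); 5^16 ≡ 13 (mod 106); 5^32 ≡ 63 (mod 106)
5^47 = 5^1 × 5^2 × 5^4 × 5^8 × 5^32 ≡ 79 (mod 106)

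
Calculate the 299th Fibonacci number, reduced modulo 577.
166

Matrix identity: Q^n = [[F_(n+1), F_n], [F_n, F_(n-1)]] with Q = [[1,1],[1,0]].
n = 299 = 100101011₂. Square-and-multiply, entries mod 577:
Q^1 = [[1,1],[1,0]]
Q^2 = (Q^1)² = [[2,1],[1,1]]
Q^4 = (Q^2)² = [[5,3],[3,2]]
Q^9 = (Q^4)²·Q = [[55,34],[34,21]]
Q^18 = (Q^9)² = [[142,276],[276,443]]
Q^37 = (Q^18)²·Q = [[458,558],[558,477]]
Q^74 = (Q^37)² = [[97,122],[122,552]]
Q^149 = (Q^74)²·Q = [[188,59],[59,129]]
Q^299 = (Q^149)²·Q = [[405,166],[166,239]]
F_299 mod 577 = Q^299[0][1] = 166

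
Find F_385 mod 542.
327

Matrix identity: Q^n = [[F_(n+1), F_n], [F_n, F_(n-1)]] with Q = [[1,1],[1,0]].
n = 385 = 110000001₂. Square-and-multiply, entries mod 542:
Q^1 = [[1,1],[1,0]]
Q^3 = (Q^1)²·Q = [[3,2],[2,1]]
Q^6 = (Q^3)² = [[13,8],[8,5]]
Q^12 = (Q^6)² = [[233,144],[144,89]]
Q^24 = (Q^12)² = [[229,298],[298,473]]
Q^48 = (Q^24)² = [[325,526],[526,341]]
Q^96 = (Q^48)² = [[191,184],[184,7]]
Q^192 = (Q^96)² = [[419,118],[118,301]]
Q^385 = (Q^192)²·Q = [[193,327],[327,408]]
F_385 mod 542 = Q^385[0][1] = 327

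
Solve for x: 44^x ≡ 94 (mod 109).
70

Baby-step giant-step with step n = ⌈√109⌉ = 11.
Baby steps 44^j mod 109 (j:value) for j=0..10: 0:1, 1:44, 2:83, 3:55, 4:22, 5:96, 6:82, 7:11, 8:48, 9:41, 10:60.
Giant-step multiplier: 44^(-11) ≡ 44^(108-11) = 44^97 ≡ 50 (mod 109).
Giant steps γ_i = 94·50^i mod 109: γ_0=94, γ_1=13, γ_2=105, γ_3=18, γ_4=28, γ_5=92, γ_6=22 (in table at j=4).
x = i·n + j = 6·11 + 4 = 70.
Check: 44^70 ≡ 94 (mod 109).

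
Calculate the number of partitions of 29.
4565

p(n) counts ways to write n as a sum of positive integers (order ignored).
Euler's pentagonal recurrence: p(k) = p(k-1) + p(k-2) - p(k-5) - p(k-7) + p(k-12) + p(k-15) - ... (offsets j(3j∓1)/2, signs ++--, p(0)=1, p(<0)=0).
DP table for k = 0..28: p(0)=1, p(1)=1, p(2)=2, p(3)=3, p(4)=5, p(5)=7, p(6)=11, p(7)=15, p(8)=22, p(9)=30, p(10)=42, p(11)=56, p(12)=77, p(13)=101, p(14)=135, p(15)=176, p(16)=231, p(17)=297, p(18)=385, p(19)=490, p(20)=627, p(21)=792, p(22)=1002, p(23)=1255, p(24)=1575, p(25)=1958, p(26)=2436, p(27)=3010, p(28)=3718.
Final step: p(29) = p(28) + p(27) - p(24) - p(22) + p(17) + p(14) - p(7) - p(3)
= 3718 + 3010 - 1575 - 1002 + 297 + 135 - 15 - 3
= 4565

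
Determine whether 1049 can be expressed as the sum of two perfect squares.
5² + 32² (a=5, b=32)

Factorization: 1049 = 1049
By Fermat: n is sum of two squares iff every prime p ≡ 3 (mod 4) appears to even power.
All primes ≡ 3 (mod 4) appear to even power.
Search a = 0, 1, 2, … for 1049 - a² a perfect square: first hit at a = 5: 1049 - 25 = 1024 = 32².
1049 = 5² + 32² = 25 + 1024 ✓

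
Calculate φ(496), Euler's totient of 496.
240

496 = 2^4 × 31
φ(n) = n × ∏(1 - 1/p) for each prime p dividing n
φ(496) = 496 × (1 - 1/2) × (1 - 1/31) = 240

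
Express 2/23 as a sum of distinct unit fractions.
1/12 + 1/276

Greedy algorithm:
2/23: ceiling(23/2) = 12, use 1/12
1/276: ceiling(276/1) = 276, use 1/276
Result: 2/23 = 1/12 + 1/276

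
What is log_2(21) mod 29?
17

Baby-step giant-step with step n = ⌈√29⌉ = 6.
Baby steps 2^j mod 29 (j:value) for j=0..5: 0:1, 1:2, 2:4, 3:8, 4:16, 5:3.
Giant-step multiplier: 2^(-6) ≡ 2^(28-6) = 2^22 ≡ 5 (mod 29).
Giant steps γ_i = 21·5^i mod 29: γ_0=21, γ_1=18, γ_2=3 (in table at j=5).
x = i·n + j = 2·6 + 5 = 17.
Check: 2^17 ≡ 21 (mod 29).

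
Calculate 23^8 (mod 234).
61

Repeated squaring. Binary of 8 = 1000.
23^1 ≡ 23 (mod 234); 23^2 ≡ 61 (mod 234); 23^4 ≡ 211 (mod 234); 23^8 ≡ 61 (mod 234)
23^8 = 23^8 ≡ 61 (mod 234)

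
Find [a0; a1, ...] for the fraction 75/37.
[2; 37]

Euclidean algorithm steps:
75 = 2 × 37 + 1
37 = 37 × 1 + 0
Continued fraction: [2; 37]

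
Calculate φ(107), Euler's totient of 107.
106

107 = 107
φ(n) = n × ∏(1 - 1/p) for each prime p dividing n
φ(107) = 107 × (1 - 1/107) = 106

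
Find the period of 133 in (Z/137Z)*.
17

137 is prime, so ord(133) divides φ(137) = 136.
Divisors of 136: 1, 2, 4, 8, 17, 34, 68, 136.
Repeated squaring: 133^1 ≡ 133, 133^2 ≡ 16, 133^4 ≡ 119, 133^8 ≡ 50, 133^16 ≡ 34, 133^32 ≡ 60, 133^64 ≡ 38, 133^128 ≡ 74 (mod 137).
Test 133^d mod 137 for each divisor d in increasing order:
133^1 ≡ 133
133^2 ≡ 16
133^4 ≡ 119
133^8 ≡ 50
133^17 = 133^16·133^1 ≡ 1  ← first divisor giving 1
The order is 17.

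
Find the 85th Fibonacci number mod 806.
625

Matrix identity: Q^n = [[F_(n+1), F_n], [F_n, F_(n-1)]] with Q = [[1,1],[1,0]].
n = 85 = 1010101₂. Square-and-multiply, entries mod 806:
Q^1 = [[1,1],[1,0]]
Q^2 = (Q^1)² = [[2,1],[1,1]]
Q^5 = (Q^2)²·Q = [[8,5],[5,3]]
Q^10 = (Q^5)² = [[89,55],[55,34]]
Q^21 = (Q^10)²·Q = [[785,468],[468,317]]
Q^42 = (Q^21)² = [[233,702],[702,337]]
Q^85 = (Q^42)²·Q = [[183,625],[625,364]]
F_85 mod 806 = Q^85[0][1] = 625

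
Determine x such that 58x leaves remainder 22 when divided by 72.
x ≡ 19 (mod 36)

gcd(58, 72) = 2, which divides 22, so solutions exist.
Divide through by 2: 29x ≡ 11 (mod 36).
Find 29^(-1) mod 36 by the extended Euclidean algorithm:
36 = 1 × 29 + 7  ⟹  7 = (1)·36 + (-1)·29
29 = 4 × 7 + 1  ⟹  1 = (-4)·36 + (5)·29
So (5)·29 ≡ 1 (mod 36), i.e. 29^(-1) ≡ 5 (mod 36).
x ≡ 5 × 11 = 55 ≡ 19 (mod 36).
Check: 58 × 19 = 1102 ≡ 22 (mod 72).
x ≡ 19 (mod 36), giving 2 solutions mod 72.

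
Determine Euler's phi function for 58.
28

58 = 2 × 29
φ(n) = n × ∏(1 - 1/p) for each prime p dividing n
φ(58) = 58 × (1 - 1/2) × (1 - 1/29) = 28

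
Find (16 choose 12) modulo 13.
0

Using Lucas' theorem:
Write n=16 and k=12 in base 13:
n in base 13: [1, 3]
k in base 13: [0, 12]
C(16,12) mod 13 = ∏ C(n_i, k_i) mod 13
Digit binomials (mod 13): C(1,0) = 1; C(3,12) = 0 (k_i > n_i)
Product: 1 × 0 = 0 ≡ 0 (mod 13)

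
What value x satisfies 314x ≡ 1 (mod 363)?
200

gcd(314, 363) = 1, so the inverse exists.
Extended Euclidean algorithm on (363, 314):
363 = 1 × 314 + 49  ⟹  49 = (1)·363 + (-1)·314
314 = 6 × 49 + 20  ⟹  20 = (-6)·363 + (7)·314
49 = 2 × 20 + 9  ⟹  9 = (13)·363 + (-15)·314
20 = 2 × 9 + 2  ⟹  2 = (-32)·363 + (37)·314
9 = 4 × 2 + 1  ⟹  1 = (141)·363 + (-163)·314
So (-163)·314 ≡ 1 (mod 363), i.e. 314^(-1) ≡ -163 ≡ 200 (mod 363).
Check: 314 × 200 = 62800 ≡ 1 (mod 363)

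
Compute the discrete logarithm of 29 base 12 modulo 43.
29

Baby-step giant-step with step n = ⌈√43⌉ = 7.
Baby steps 12^j mod 43 (j:value) for j=0..6: 0:1, 1:12, 2:15, 3:8, 4:10, 5:34, 6:21.
Giant-step multiplier: 12^(-7) ≡ 12^(42-7) = 12^35 ≡ 7 (mod 43).
Giant steps γ_i = 29·7^i mod 43: γ_0=29, γ_1=31, γ_2=2, γ_3=14, γ_4=12 (in table at j=1).
x = i·n + j = 4·7 + 1 = 29.
Check: 12^29 ≡ 29 (mod 43).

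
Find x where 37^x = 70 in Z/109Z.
13

Baby-step giant-step with step n = ⌈√109⌉ = 11.
Baby steps 37^j mod 109 (j:value) for j=0..10: 0:1, 1:37, 2:61, 3:77, 4:15, 5:10, 6:43, 7:65, 8:7, 9:41, 10:100.
Giant-step multiplier: 37^(-11) ≡ 37^(108-11) = 37^97 ≡ 18 (mod 109).
Giant steps γ_i = 70·18^i mod 109: γ_0=70, γ_1=61 (in table at j=2).
x = i·n + j = 1·11 + 2 = 13.
Check: 37^13 ≡ 70 (mod 109).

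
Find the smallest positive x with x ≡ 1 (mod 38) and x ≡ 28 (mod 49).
77

Using Chinese Remainder Theorem:
M = 38 × 49 = 1862
M1 = 49, M2 = 38
y1 = 49^(-1) mod 38 = 7
y2 = 38^(-1) mod 49 = 40
x = (1×49×7 + 28×38×40) mod 1862 = 77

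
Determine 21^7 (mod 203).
70

Repeated squaring. Binary of 7 = 111.
21^1 ≡ 21 (mod 203); 21^2 ≡ 35 (mod 203); 21^4 ≡ 7 (mod 203)
21^7 = 21^1 × 21^2 × 21^4 ≡ 70 (mod 203)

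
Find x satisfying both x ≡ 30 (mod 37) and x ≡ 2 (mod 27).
326

Using Chinese Remainder Theorem:
M = 37 × 27 = 999
M1 = 27, M2 = 37
y1 = 27^(-1) mod 37 = 11
y2 = 37^(-1) mod 27 = 19
x = (30×27×11 + 2×37×19) mod 999 = 326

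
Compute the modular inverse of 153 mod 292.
21

gcd(153, 292) = 1, so the inverse exists.
Extended Euclidean algorithm on (292, 153):
292 = 1 × 153 + 139  ⟹  139 = (1)·292 + (-1)·153
153 = 1 × 139 + 14  ⟹  14 = (-1)·292 + (2)·153
139 = 9 × 14 + 13  ⟹  13 = (10)·292 + (-19)·153
14 = 1 × 13 + 1  ⟹  1 = (-11)·292 + (21)·153
So (21)·153 ≡ 1 (mod 292), i.e. 153^(-1) ≡ 21 (mod 292).
Check: 153 × 21 = 3213 ≡ 1 (mod 292)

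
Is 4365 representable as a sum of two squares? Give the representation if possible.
3² + 66² (a=3, b=66)

Factorization: 4365 = 3^2 × 5 × 97
By Fermat: n is sum of two squares iff every prime p ≡ 3 (mod 4) appears to even power.
All primes ≡ 3 (mod 4) appear to even power.
Search a = 0, 1, 2, … for 4365 - a² a perfect square: first hit at a = 3: 4365 - 9 = 4356 = 66².
4365 = 3² + 66² = 9 + 4356 ✓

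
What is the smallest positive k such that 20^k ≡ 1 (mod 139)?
69

139 is prime, so ord(20) divides φ(139) = 138.
Divisors of 138: 1, 2, 3, 6, 23, 46, 69, 138.
Repeated squaring: 20^1 ≡ 20, 20^2 ≡ 122, 20^4 ≡ 11, 20^8 ≡ 121, 20^16 ≡ 46, 20^32 ≡ 31, 20^64 ≡ 127, 20^128 ≡ 5 (mod 139).
Test 20^d mod 139 for each divisor d in increasing order:
20^1 ≡ 20
20^2 ≡ 122
20^3 = 20^2·20^1 ≡ 77
20^6 = 20^4·20^2 ≡ 91
20^23 = 20^16·20^4·20^2·20^1 ≡ 42
20^46 = 20^32·20^8·20^4·20^2 ≡ 96
20^69 = 20^64·20^4·20^1 ≡ 1  ← first divisor giving 1
The order is 69.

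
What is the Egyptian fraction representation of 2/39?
1/20 + 1/780

Greedy algorithm:
2/39: ceiling(39/2) = 20, use 1/20
1/780: ceiling(780/1) = 780, use 1/780
Result: 2/39 = 1/20 + 1/780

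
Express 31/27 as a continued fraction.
[1; 6, 1, 3]

Euclidean algorithm steps:
31 = 1 × 27 + 4
27 = 6 × 4 + 3
4 = 1 × 3 + 1
3 = 3 × 1 + 0
Continued fraction: [1; 6, 1, 3]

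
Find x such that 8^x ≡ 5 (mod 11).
8

Baby-step giant-step with step n = ⌈√11⌉ = 4.
Baby steps 8^j mod 11 (j:value) for j=0..3: 0:1, 1:8, 2:9, 3:6.
Giant-step multiplier: 8^(-4) ≡ 8^(10-4) = 8^6 ≡ 3 (mod 11).
Giant steps γ_i = 5·3^i mod 11: γ_0=5, γ_1=4, γ_2=1 (in table at j=0).
x = i·n + j = 2·4 + 0 = 8.
Check: 8^8 ≡ 5 (mod 11).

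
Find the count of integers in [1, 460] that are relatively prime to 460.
176

460 = 2^2 × 5 × 23
φ(n) = n × ∏(1 - 1/p) for each prime p dividing n
φ(460) = 460 × (1 - 1/2) × (1 - 1/5) × (1 - 1/23) = 176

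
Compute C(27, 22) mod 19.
18

Using Lucas' theorem:
Write n=27 and k=22 in base 19:
n in base 19: [1, 8]
k in base 19: [1, 3]
C(27,22) mod 19 = ∏ C(n_i, k_i) mod 19
Digit binomials (mod 19): C(1,1) = 1; C(8,3) = 56 ≡ 18
Product: 1 × 18 = 18 ≡ 18 (mod 19)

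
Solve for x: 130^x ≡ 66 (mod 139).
94

Baby-step giant-step with step n = ⌈√139⌉ = 12.
Baby steps 130^j mod 139 (j:value) for j=0..11: 0:1, 1:130, 2:81, 3:105, 4:28, 5:26, 6:44, 7:21, 8:89, 9:33, 10:120, 11:32.
Giant-step multiplier: 130^(-12) ≡ 130^(138-12) = 130^126 ≡ 125 (mod 139).
Giant steps γ_i = 66·125^i mod 139: γ_0=66, γ_1=49, γ_2=9, γ_3=13, γ_4=96, γ_5=46, γ_6=51, γ_7=120 (in table at j=10).
x = i·n + j = 7·12 + 10 = 94.
Check: 130^94 ≡ 66 (mod 139).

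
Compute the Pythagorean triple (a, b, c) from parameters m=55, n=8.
(2961, 880, 3089)

Euclid's formula: a = m² - n², b = 2mn, c = m² + n²
m = 55, n = 8
a = 55² - 8² = 3025 - 64 = 2961
b = 2 × 55 × 8 = 880
c = 55² + 8² = 3025 + 64 = 3089
Verification: 2961² + 880² = 8767521 + 774400 = 9541921 = 3089² ✓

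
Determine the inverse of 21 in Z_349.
133

gcd(21, 349) = 1, so the inverse exists.
Extended Euclidean algorithm on (349, 21):
349 = 16 × 21 + 13  ⟹  13 = (1)·349 + (-16)·21
21 = 1 × 13 + 8  ⟹  8 = (-1)·349 + (17)·21
13 = 1 × 8 + 5  ⟹  5 = (2)·349 + (-33)·21
8 = 1 × 5 + 3  ⟹  3 = (-3)·349 + (50)·21
5 = 1 × 3 + 2  ⟹  2 = (5)·349 + (-83)·21
3 = 1 × 2 + 1  ⟹  1 = (-8)·349 + (133)·21
So (133)·21 ≡ 1 (mod 349), i.e. 21^(-1) ≡ 133 (mod 349).
Check: 21 × 133 = 2793 ≡ 1 (mod 349)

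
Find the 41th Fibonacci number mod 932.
89

Matrix identity: Q^n = [[F_(n+1), F_n], [F_n, F_(n-1)]] with Q = [[1,1],[1,0]].
n = 41 = 101001₂. Square-and-multiply, entries mod 932:
Q^1 = [[1,1],[1,0]]
Q^2 = (Q^1)² = [[2,1],[1,1]]
Q^5 = (Q^2)²·Q = [[8,5],[5,3]]
Q^10 = (Q^5)² = [[89,55],[55,34]]
Q^20 = (Q^10)² = [[694,241],[241,453]]
Q^41 = (Q^20)²·Q = [[644,89],[89,555]]
F_41 mod 932 = Q^41[0][1] = 89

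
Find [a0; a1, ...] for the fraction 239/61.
[3; 1, 11, 5]

Euclidean algorithm steps:
239 = 3 × 61 + 56
61 = 1 × 56 + 5
56 = 11 × 5 + 1
5 = 5 × 1 + 0
Continued fraction: [3; 1, 11, 5]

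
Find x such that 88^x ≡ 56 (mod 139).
95

Baby-step giant-step with step n = ⌈√139⌉ = 12.
Baby steps 88^j mod 139 (j:value) for j=0..11: 0:1, 1:88, 2:99, 3:94, 4:71, 5:132, 6:79, 7:2, 8:37, 9:59, 10:49, 11:3.
Giant-step multiplier: 88^(-12) ≡ 88^(138-12) = 88^126 ≡ 129 (mod 139).
Giant steps γ_i = 56·129^i mod 139: γ_0=56, γ_1=135, γ_2=40, γ_3=17, γ_4=108, γ_5=32, γ_6=97, γ_7=3 (in table at j=11).
x = i·n + j = 7·12 + 11 = 95.
Check: 88^95 ≡ 56 (mod 139).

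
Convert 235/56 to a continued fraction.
[4; 5, 11]

Euclidean algorithm steps:
235 = 4 × 56 + 11
56 = 5 × 11 + 1
11 = 11 × 1 + 0
Continued fraction: [4; 5, 11]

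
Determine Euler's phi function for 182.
72

182 = 2 × 7 × 13
φ(n) = n × ∏(1 - 1/p) for each prime p dividing n
φ(182) = 182 × (1 - 1/2) × (1 - 1/7) × (1 - 1/13) = 72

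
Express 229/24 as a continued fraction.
[9; 1, 1, 5, 2]

Euclidean algorithm steps:
229 = 9 × 24 + 13
24 = 1 × 13 + 11
13 = 1 × 11 + 2
11 = 5 × 2 + 1
2 = 2 × 1 + 0
Continued fraction: [9; 1, 1, 5, 2]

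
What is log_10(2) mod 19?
17

Baby-step giant-step with step n = ⌈√19⌉ = 5.
Baby steps 10^j mod 19 (j:value) for j=0..4: 0:1, 1:10, 2:5, 3:12, 4:6.
Giant-step multiplier: 10^(-5) ≡ 10^(18-5) = 10^13 ≡ 13 (mod 19).
Giant steps γ_i = 2·13^i mod 19: γ_0=2, γ_1=7, γ_2=15, γ_3=5 (in table at j=2).
x = i·n + j = 3·5 + 2 = 17.
Check: 10^17 ≡ 2 (mod 19).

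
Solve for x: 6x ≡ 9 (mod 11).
x ≡ 7 (mod 11)

gcd(6, 11) = 1, which divides 9, so solutions exist.
Find 6^(-1) mod 11 by the extended Euclidean algorithm:
11 = 1 × 6 + 5  ⟹  5 = (1)·11 + (-1)·6
6 = 1 × 5 + 1  ⟹  1 = (-1)·11 + (2)·6
So (2)·6 ≡ 1 (mod 11), i.e. 6^(-1) ≡ 2 (mod 11).
x ≡ 2 × 9 = 18 ≡ 7 (mod 11).
Check: 6 × 7 = 42 ≡ 9 (mod 11).
Unique solution: x ≡ 7 (mod 11)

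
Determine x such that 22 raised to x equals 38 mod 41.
15

Baby-step giant-step with step n = ⌈√41⌉ = 7.
Baby steps 22^j mod 41 (j:value) for j=0..6: 0:1, 1:22, 2:33, 3:29, 4:23, 5:14, 6:21.
Giant-step multiplier: 22^(-7) ≡ 22^(40-7) = 22^33 ≡ 15 (mod 41).
Giant steps γ_i = 38·15^i mod 41: γ_0=38, γ_1=37, γ_2=22 (in table at j=1).
x = i·n + j = 2·7 + 1 = 15.
Check: 22^15 ≡ 38 (mod 41).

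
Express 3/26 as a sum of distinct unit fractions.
1/9 + 1/234

Greedy algorithm:
3/26: ceiling(26/3) = 9, use 1/9
1/234: ceiling(234/1) = 234, use 1/234
Result: 3/26 = 1/9 + 1/234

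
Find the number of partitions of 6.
11

p(n) counts ways to write n as a sum of positive integers (order ignored).
Examples: 6; 5 + 1; 4 + 2; 4 + 1 + 1; 3 + 3; ... (11 total)
p(6) = 11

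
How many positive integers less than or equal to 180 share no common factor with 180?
48

180 = 2^2 × 3^2 × 5
φ(n) = n × ∏(1 - 1/p) for each prime p dividing n
φ(180) = 180 × (1 - 1/2) × (1 - 1/3) × (1 - 1/5) = 48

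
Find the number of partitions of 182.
819876908323

p(n) counts ways to write n as a sum of positive integers (order ignored).
Euler's pentagonal recurrence: p(k) = p(k-1) + p(k-2) - p(k-5) - p(k-7) + p(k-12) + p(k-15) - ... (offsets j(3j∓1)/2, signs ++--, p(0)=1, p(<0)=0).
DP table for k = 0..181: p(0)=1, p(1)=1, p(2)=2, p(3)=3, p(4)=5, p(5)=7, p(6)=11, p(7)=15, p(8)=22, p(9)=30, p(10)=42, p(11)=56, p(12)=77, p(13)=101, p(14)=135, p(15)=176, p(16)=231, p(17)=297, p(18)=385, p(19)=490, p(20)=627, p(21)=792, p(22)=1002, p(23)=1255, p(24)=1575, p(25)=1958, p(26)=2436, p(27)=3010, p(28)=3718, p(29)=4565, p(30)=5604, p(31)=6842, p(32)=8349, p(33)=10143, p(34)=12310, p(35)=14883, p(36)=17977, p(37)=21637, p(38)=26015, p(39)=31185, p(40)=37338, p(41)=44583, p(42)=53174, p(43)=63261, p(44)=75175, p(45)=89134, p(46)=105558, p(47)=124754, p(48)=147273, p(49)=173525, p(50)=204226, p(51)=239943, p(52)=281589, p(53)=329931, p(54)=386155, p(55)=451276, p(56)=526823, p(57)=614154, p(58)=715220, p(59)=831820, p(60)=966467, p(61)=1121505, p(62)=1300156, p(63)=1505499, p(64)=1741630, p(65)=2012558, p(66)=2323520, p(67)=2679689, p(68)=3087735, p(69)=3554345, p(70)=4087968, p(71)=4697205, p(72)=5392783, p(73)=6185689, p(74)=7089500, p(75)=8118264, p(76)=9289091, p(77)=10619863, p(78)=12132164, p(79)=13848650, p(80)=15796476, p(81)=18004327, p(82)=20506255, p(83)=23338469, p(84)=26543660, p(85)=30167357, p(86)=34262962, p(87)=38887673, p(88)=44108109, p(89)=49995925, p(90)=56634173, p(91)=64112359, p(92)=72533807, p(93)=82010177, p(94)=92669720, p(95)=104651419, p(96)=118114304, p(97)=133230930, p(98)=150198136, p(99)=169229875, p(100)=190569292, p(101)=214481126, p(102)=241265379, p(103)=271248950, p(104)=304801365, p(105)=342325709, p(106)=384276336, p(107)=431149389, p(108)=483502844, p(109)=541946240, p(110)=607163746, p(111)=679903203, p(112)=761002156, p(113)=851376628, p(114)=952050665, p(115)=1064144451, p(116)=1188908248, p(117)=1327710076, p(118)=1482074143, p(119)=1653668665, p(120)=1844349560, p(121)=2056148051, p(122)=2291320912, p(123)=2552338241, p(124)=2841940500, p(125)=3163127352, p(126)=3519222692, p(127)=3913864295, p(128)=4351078600, p(129)=4835271870, p(130)=5371315400, p(131)=5964539504, p(132)=6620830889, p(133)=7346629512, p(134)=8149040695, p(135)=9035836076, p(136)=10015581680, p(137)=11097645016, p(138)=12292341831, p(139)=13610949895, p(140)=15065878135, p(141)=16670689208, p(142)=18440293320, p(143)=20390982757, p(144)=22540654445, p(145)=24908858009, p(146)=27517052599, p(147)=30388671978, p(148)=33549419497, p(149)=37027355200, p(150)=40853235313, p(151)=45060624582, p(152)=49686288421, p(153)=54770336324, p(154)=60356673280, p(155)=66493182097, p(156)=73232243759, p(157)=80630964769, p(158)=88751778802, p(159)=97662728555, p(160)=107438159466, p(161)=118159068427, p(162)=129913904637, p(163)=142798995930, p(164)=156919475295, p(165)=172389800255, p(166)=189334822579, p(167)=207890420102, p(168)=228204732751, p(169)=250438925115, p(170)=274768617130, p(171)=301384802048, p(172)=330495499613, p(173)=362326859895, p(174)=397125074750, p(175)=435157697830, p(176)=476715857290, p(177)=522115831195, p(178)=571701605655, p(179)=625846753120, p(180)=684957390936, p(181)=749474411781.
Final step: p(182) = p(181) + p(180) - p(177) - p(175) + p(170) + p(167) - p(160) - p(156) + p(147) + p(142) - p(131) - p(125) + p(112) + p(105) - p(90) - p(82) + p(65) + p(56) - p(37) - p(27) + p(6)
= 749474411781 + 684957390936 - 522115831195 - 435157697830 + 274768617130 + 207890420102 - 107438159466 - 73232243759 + 30388671978 + 18440293320 - 5964539504 - 3163127352 + 761002156 + 342325709 - 56634173 - 20506255 + 2012558 + 526823 - 21637 - 3010 + 11
= 819876908323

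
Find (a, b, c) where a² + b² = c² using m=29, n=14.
(645, 812, 1037)

Euclid's formula: a = m² - n², b = 2mn, c = m² + n²
m = 29, n = 14
a = 29² - 14² = 841 - 196 = 645
b = 2 × 29 × 14 = 812
c = 29² + 14² = 841 + 196 = 1037
Verification: 645² + 812² = 416025 + 659344 = 1075369 = 1037² ✓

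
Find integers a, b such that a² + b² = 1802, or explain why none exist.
11² + 41² (a=11, b=41)

Factorization: 1802 = 2 × 17 × 53
By Fermat: n is sum of two squares iff every prime p ≡ 3 (mod 4) appears to even power.
All primes ≡ 3 (mod 4) appear to even power.
Search a = 0, 1, 2, … for 1802 - a² a perfect square: first hit at a = 11: 1802 - 121 = 1681 = 41².
1802 = 11² + 41² = 121 + 1681 ✓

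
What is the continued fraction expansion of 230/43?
[5; 2, 1, 6, 2]

Euclidean algorithm steps:
230 = 5 × 43 + 15
43 = 2 × 15 + 13
15 = 1 × 13 + 2
13 = 6 × 2 + 1
2 = 2 × 1 + 0
Continued fraction: [5; 2, 1, 6, 2]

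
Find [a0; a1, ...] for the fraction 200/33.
[6; 16, 2]

Euclidean algorithm steps:
200 = 6 × 33 + 2
33 = 16 × 2 + 1
2 = 2 × 1 + 0
Continued fraction: [6; 16, 2]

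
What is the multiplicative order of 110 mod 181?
60

181 is prime, so ord(110) divides φ(181) = 180.
Divisors of 180: 1, 2, 3, 4, 5, 6, 9, 10, 12, 15, 18, 20, 30, 36, 45, 60, 90, 180.
Repeated squaring: 110^1 ≡ 110, 110^2 ≡ 154, 110^4 ≡ 5, 110^8 ≡ 25, 110^16 ≡ 82, 110^32 ≡ 27, 110^64 ≡ 5, 110^128 ≡ 25 (mod 181).
Test 110^d mod 181 for each divisor d in increasing order:
110^1 ≡ 110
110^2 ≡ 154
110^3 = 110^2·110^1 ≡ 107
110^4 ≡ 5
110^5 = 110^4·110^1 ≡ 7
110^6 = 110^4·110^2 ≡ 46
110^9 = 110^8·110^1 ≡ 35
110^10 = 110^8·110^2 ≡ 49
110^12 = 110^8·110^4 ≡ 125
110^15 = 110^8·110^4·110^2·110^1 ≡ 162
110^18 = 110^16·110^2 ≡ 139
110^20 = 110^16·110^4 ≡ 48
110^30 = 110^16·110^8·110^4·110^2 ≡ 180
110^36 = 110^32·110^4 ≡ 135
110^45 = 110^32·110^8·110^4·110^1 ≡ 19
110^60 = 110^32·110^16·110^8·110^4 ≡ 1  ← first divisor giving 1
The order is 60.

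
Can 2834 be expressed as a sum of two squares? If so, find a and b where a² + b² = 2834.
5² + 53² (a=5, b=53)

Factorization: 2834 = 2 × 13 × 109
By Fermat: n is sum of two squares iff every prime p ≡ 3 (mod 4) appears to even power.
All primes ≡ 3 (mod 4) appear to even power.
Search a = 0, 1, 2, … for 2834 - a² a perfect square: first hit at a = 5: 2834 - 25 = 2809 = 53².
2834 = 5² + 53² = 25 + 2809 ✓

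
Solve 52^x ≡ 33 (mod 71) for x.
67

Baby-step giant-step with step n = ⌈√71⌉ = 9.
Baby steps 52^j mod 71 (j:value) for j=0..8: 0:1, 1:52, 2:6, 3:28, 4:36, 5:26, 6:3, 7:14, 8:18.
Giant-step multiplier: 52^(-9) ≡ 52^(70-9) = 52^61 ≡ 11 (mod 71).
Giant steps γ_i = 33·11^i mod 71: γ_0=33, γ_1=8, γ_2=17, γ_3=45, γ_4=69, γ_5=49, γ_6=42, γ_7=36 (in table at j=4).
x = i·n + j = 7·9 + 4 = 67.
Check: 52^67 ≡ 33 (mod 71).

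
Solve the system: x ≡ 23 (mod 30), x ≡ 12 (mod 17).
233

Using Chinese Remainder Theorem:
M = 30 × 17 = 510
M1 = 17, M2 = 30
y1 = 17^(-1) mod 30 = 23
y2 = 30^(-1) mod 17 = 4
x = (23×17×23 + 12×30×4) mod 510 = 233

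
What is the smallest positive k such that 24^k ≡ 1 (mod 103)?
34

103 is prime, so ord(24) divides φ(103) = 102.
Divisors of 102: 1, 2, 3, 6, 17, 34, 51, 102.
Repeated squaring: 24^1 ≡ 24, 24^2 ≡ 61, 24^4 ≡ 13, 24^8 ≡ 66, 24^16 ≡ 30, 24^32 ≡ 76, 24^64 ≡ 8 (mod 103).
Test 24^d mod 103 for each divisor d in increasing order:
24^1 ≡ 24
24^2 ≡ 61
24^3 = 24^2·24^1 ≡ 22
24^6 = 24^4·24^2 ≡ 72
24^17 = 24^16·24^1 ≡ 102
24^34 = 24^32·24^2 ≡ 1  ← first divisor giving 1
The order is 34.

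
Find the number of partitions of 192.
1987276856363

p(n) counts ways to write n as a sum of positive integers (order ignored).
Euler's pentagonal recurrence: p(k) = p(k-1) + p(k-2) - p(k-5) - p(k-7) + p(k-12) + p(k-15) - ... (offsets j(3j∓1)/2, signs ++--, p(0)=1, p(<0)=0).
DP table for k = 0..191: p(0)=1, p(1)=1, p(2)=2, p(3)=3, p(4)=5, p(5)=7, p(6)=11, p(7)=15, p(8)=22, p(9)=30, p(10)=42, p(11)=56, p(12)=77, p(13)=101, p(14)=135, p(15)=176, p(16)=231, p(17)=297, p(18)=385, p(19)=490, p(20)=627, p(21)=792, p(22)=1002, p(23)=1255, p(24)=1575, p(25)=1958, p(26)=2436, p(27)=3010, p(28)=3718, p(29)=4565, p(30)=5604, p(31)=6842, p(32)=8349, p(33)=10143, p(34)=12310, p(35)=14883, p(36)=17977, p(37)=21637, p(38)=26015, p(39)=31185, p(40)=37338, p(41)=44583, p(42)=53174, p(43)=63261, p(44)=75175, p(45)=89134, p(46)=105558, p(47)=124754, p(48)=147273, p(49)=173525, p(50)=204226, p(51)=239943, p(52)=281589, p(53)=329931, p(54)=386155, p(55)=451276, p(56)=526823, p(57)=614154, p(58)=715220, p(59)=831820, p(60)=966467, p(61)=1121505, p(62)=1300156, p(63)=1505499, p(64)=1741630, p(65)=2012558, p(66)=2323520, p(67)=2679689, p(68)=3087735, p(69)=3554345, p(70)=4087968, p(71)=4697205, p(72)=5392783, p(73)=6185689, p(74)=7089500, p(75)=8118264, p(76)=9289091, p(77)=10619863, p(78)=12132164, p(79)=13848650, p(80)=15796476, p(81)=18004327, p(82)=20506255, p(83)=23338469, p(84)=26543660, p(85)=30167357, p(86)=34262962, p(87)=38887673, p(88)=44108109, p(89)=49995925, p(90)=56634173, p(91)=64112359, p(92)=72533807, p(93)=82010177, p(94)=92669720, p(95)=104651419, p(96)=118114304, p(97)=133230930, p(98)=150198136, p(99)=169229875, p(100)=190569292, p(101)=214481126, p(102)=241265379, p(103)=271248950, p(104)=304801365, p(105)=342325709, p(106)=384276336, p(107)=431149389, p(108)=483502844, p(109)=541946240, p(110)=607163746, p(111)=679903203, p(112)=761002156, p(113)=851376628, p(114)=952050665, p(115)=1064144451, p(116)=1188908248, p(117)=1327710076, p(118)=1482074143, p(119)=1653668665, p(120)=1844349560, p(121)=2056148051, p(122)=2291320912, p(123)=2552338241, p(124)=2841940500, p(125)=3163127352, p(126)=3519222692, p(127)=3913864295, p(128)=4351078600, p(129)=4835271870, p(130)=5371315400, p(131)=5964539504, p(132)=6620830889, p(133)=7346629512, p(134)=8149040695, p(135)=9035836076, p(136)=10015581680, p(137)=11097645016, p(138)=12292341831, p(139)=13610949895, p(140)=15065878135, p(141)=16670689208, p(142)=18440293320, p(143)=20390982757, p(144)=22540654445, p(145)=24908858009, p(146)=27517052599, p(147)=30388671978, p(148)=33549419497, p(149)=37027355200, p(150)=40853235313, p(151)=45060624582, p(152)=49686288421, p(153)=54770336324, p(154)=60356673280, p(155)=66493182097, p(156)=73232243759, p(157)=80630964769, p(158)=88751778802, p(159)=97662728555, p(160)=107438159466, p(161)=118159068427, p(162)=129913904637, p(163)=142798995930, p(164)=156919475295, p(165)=172389800255, p(166)=189334822579, p(167)=207890420102, p(168)=228204732751, p(169)=250438925115, p(170)=274768617130, p(171)=301384802048, p(172)=330495499613, p(173)=362326859895, p(174)=397125074750, p(175)=435157697830, p(176)=476715857290, p(177)=522115831195, p(178)=571701605655, p(179)=625846753120, p(180)=684957390936, p(181)=749474411781, p(182)=819876908323, p(183)=896684817527, p(184)=980462880430, p(185)=1071823774337, p(186)=1171432692373, p(187)=1280011042268, p(188)=1398341745571, p(189)=1527273599625, p(190)=1667727404093, p(191)=1820701100652.
Final step: p(192) = p(191) + p(190) - p(187) - p(185) + p(180) + p(177) - p(170) - p(166) + p(157) + p(152) - p(141) - p(135) + p(122) + p(115) - p(100) - p(92) + p(75) + p(66) - p(47) - p(37) + p(16) + p(5)
= 1820701100652 + 1667727404093 - 1280011042268 - 1071823774337 + 684957390936 + 522115831195 - 274768617130 - 189334822579 + 80630964769 + 49686288421 - 16670689208 - 9035836076 + 2291320912 + 1064144451 - 190569292 - 72533807 + 8118264 + 2323520 - 124754 - 21637 + 231 + 7
= 1987276856363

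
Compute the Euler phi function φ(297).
180

297 = 3^3 × 11
φ(n) = n × ∏(1 - 1/p) for each prime p dividing n
φ(297) = 297 × (1 - 1/3) × (1 - 1/11) = 180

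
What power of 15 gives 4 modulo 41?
36

Baby-step giant-step with step n = ⌈√41⌉ = 7.
Baby steps 15^j mod 41 (j:value) for j=0..6: 0:1, 1:15, 2:20, 3:13, 4:31, 5:14, 6:5.
Giant-step multiplier: 15^(-7) ≡ 15^(40-7) = 15^33 ≡ 35 (mod 41).
Giant steps γ_i = 4·35^i mod 41: γ_0=4, γ_1=17, γ_2=21, γ_3=38, γ_4=18, γ_5=15 (in table at j=1).
x = i·n + j = 5·7 + 1 = 36.
Check: 15^36 ≡ 4 (mod 41).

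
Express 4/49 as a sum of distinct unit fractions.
1/13 + 1/213 + 1/67841 + 1/9204734721

Greedy algorithm:
4/49: ceiling(49/4) = 13, use 1/13
3/637: ceiling(637/3) = 213, use 1/213
2/135681: ceiling(135681/2) = 67841, use 1/67841
1/9204734721: ceiling(9204734721/1) = 9204734721, use 1/9204734721
Result: 4/49 = 1/13 + 1/213 + 1/67841 + 1/9204734721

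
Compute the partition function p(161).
118159068427

p(n) counts ways to write n as a sum of positive integers (order ignored).
Euler's pentagonal recurrence: p(k) = p(k-1) + p(k-2) - p(k-5) - p(k-7) + p(k-12) + p(k-15) - ... (offsets j(3j∓1)/2, signs ++--, p(0)=1, p(<0)=0).
DP table for k = 0..160: p(0)=1, p(1)=1, p(2)=2, p(3)=3, p(4)=5, p(5)=7, p(6)=11, p(7)=15, p(8)=22, p(9)=30, p(10)=42, p(11)=56, p(12)=77, p(13)=101, p(14)=135, p(15)=176, p(16)=231, p(17)=297, p(18)=385, p(19)=490, p(20)=627, p(21)=792, p(22)=1002, p(23)=1255, p(24)=1575, p(25)=1958, p(26)=2436, p(27)=3010, p(28)=3718, p(29)=4565, p(30)=5604, p(31)=6842, p(32)=8349, p(33)=10143, p(34)=12310, p(35)=14883, p(36)=17977, p(37)=21637, p(38)=26015, p(39)=31185, p(40)=37338, p(41)=44583, p(42)=53174, p(43)=63261, p(44)=75175, p(45)=89134, p(46)=105558, p(47)=124754, p(48)=147273, p(49)=173525, p(50)=204226, p(51)=239943, p(52)=281589, p(53)=329931, p(54)=386155, p(55)=451276, p(56)=526823, p(57)=614154, p(58)=715220, p(59)=831820, p(60)=966467, p(61)=1121505, p(62)=1300156, p(63)=1505499, p(64)=1741630, p(65)=2012558, p(66)=2323520, p(67)=2679689, p(68)=3087735, p(69)=3554345, p(70)=4087968, p(71)=4697205, p(72)=5392783, p(73)=6185689, p(74)=7089500, p(75)=8118264, p(76)=9289091, p(77)=10619863, p(78)=12132164, p(79)=13848650, p(80)=15796476, p(81)=18004327, p(82)=20506255, p(83)=23338469, p(84)=26543660, p(85)=30167357, p(86)=34262962, p(87)=38887673, p(88)=44108109, p(89)=49995925, p(90)=56634173, p(91)=64112359, p(92)=72533807, p(93)=82010177, p(94)=92669720, p(95)=104651419, p(96)=118114304, p(97)=133230930, p(98)=150198136, p(99)=169229875, p(100)=190569292, p(101)=214481126, p(102)=241265379, p(103)=271248950, p(104)=304801365, p(105)=342325709, p(106)=384276336, p(107)=431149389, p(108)=483502844, p(109)=541946240, p(110)=607163746, p(111)=679903203, p(112)=761002156, p(113)=851376628, p(114)=952050665, p(115)=1064144451, p(116)=1188908248, p(117)=1327710076, p(118)=1482074143, p(119)=1653668665, p(120)=1844349560, p(121)=2056148051, p(122)=2291320912, p(123)=2552338241, p(124)=2841940500, p(125)=3163127352, p(126)=3519222692, p(127)=3913864295, p(128)=4351078600, p(129)=4835271870, p(130)=5371315400, p(131)=5964539504, p(132)=6620830889, p(133)=7346629512, p(134)=8149040695, p(135)=9035836076, p(136)=10015581680, p(137)=11097645016, p(138)=12292341831, p(139)=13610949895, p(140)=15065878135, p(141)=16670689208, p(142)=18440293320, p(143)=20390982757, p(144)=22540654445, p(145)=24908858009, p(146)=27517052599, p(147)=30388671978, p(148)=33549419497, p(149)=37027355200, p(150)=40853235313, p(151)=45060624582, p(152)=49686288421, p(153)=54770336324, p(154)=60356673280, p(155)=66493182097, p(156)=73232243759, p(157)=80630964769, p(158)=88751778802, p(159)=97662728555, p(160)=107438159466.
Final step: p(161) = p(160) + p(159) - p(156) - p(154) + p(149) + p(146) - p(139) - p(135) + p(126) + p(121) - p(110) - p(104) + p(91) + p(84) - p(69) - p(61) + p(44) + p(35) - p(16) - p(6)
= 107438159466 + 97662728555 - 73232243759 - 60356673280 + 37027355200 + 27517052599 - 13610949895 - 9035836076 + 3519222692 + 2056148051 - 607163746 - 304801365 + 64112359 + 26543660 - 3554345 - 1121505 + 75175 + 14883 - 231 - 11
= 118159068427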